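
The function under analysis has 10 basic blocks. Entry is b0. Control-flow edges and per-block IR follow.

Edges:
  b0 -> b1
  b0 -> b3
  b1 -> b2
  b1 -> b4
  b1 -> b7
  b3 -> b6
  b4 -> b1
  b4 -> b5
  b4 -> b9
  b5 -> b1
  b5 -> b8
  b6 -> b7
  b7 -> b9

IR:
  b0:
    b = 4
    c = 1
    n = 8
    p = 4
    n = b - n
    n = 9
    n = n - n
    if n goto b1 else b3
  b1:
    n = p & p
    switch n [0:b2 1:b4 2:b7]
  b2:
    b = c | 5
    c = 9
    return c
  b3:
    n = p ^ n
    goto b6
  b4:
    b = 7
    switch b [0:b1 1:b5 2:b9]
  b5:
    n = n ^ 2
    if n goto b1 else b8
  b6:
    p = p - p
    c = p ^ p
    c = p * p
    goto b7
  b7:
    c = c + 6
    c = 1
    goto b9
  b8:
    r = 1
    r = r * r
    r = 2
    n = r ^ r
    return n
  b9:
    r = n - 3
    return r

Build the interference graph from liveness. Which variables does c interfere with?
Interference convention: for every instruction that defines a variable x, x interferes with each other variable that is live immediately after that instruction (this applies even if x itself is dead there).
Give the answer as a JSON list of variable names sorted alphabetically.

Per-block:
  b0: def={b,c,n,p} ue=∅
  b1: def={n} ue={p}
  b2: def={b,c} ue={c}
  b3: def={n} ue={n,p}
  b4: def={b} ue=∅
  b5: def={n} ue={n}
  b6: def={c,p} ue={p}
  b7: def={c} ue={c}
  b8: def={n,r} ue=∅
  b9: def={r} ue={n}

Live sets:
  b0: in=∅ out={c,n,p}
  b1: in={c,p} out={c,n,p}
  b2: in={c} out=∅
  b3: in={n,p} out={n,p}
  b4: in={c,n,p} out={c,n,p}
  b5: in={c,n,p} out={c,p}
  b6: in={n,p} out={c,n}
  b7: in={c,n} out={n}
  b8: in=∅ out=∅
  b9: in={n} out=∅

Conflict graph:
  b — {c,n,p}
  c — {b,n,p}
  n — {b,c,p}
  p — {b,c,n}
  r — ∅

N(c) = ["b", "n", "p"]

Answer: ["b", "n", "p"]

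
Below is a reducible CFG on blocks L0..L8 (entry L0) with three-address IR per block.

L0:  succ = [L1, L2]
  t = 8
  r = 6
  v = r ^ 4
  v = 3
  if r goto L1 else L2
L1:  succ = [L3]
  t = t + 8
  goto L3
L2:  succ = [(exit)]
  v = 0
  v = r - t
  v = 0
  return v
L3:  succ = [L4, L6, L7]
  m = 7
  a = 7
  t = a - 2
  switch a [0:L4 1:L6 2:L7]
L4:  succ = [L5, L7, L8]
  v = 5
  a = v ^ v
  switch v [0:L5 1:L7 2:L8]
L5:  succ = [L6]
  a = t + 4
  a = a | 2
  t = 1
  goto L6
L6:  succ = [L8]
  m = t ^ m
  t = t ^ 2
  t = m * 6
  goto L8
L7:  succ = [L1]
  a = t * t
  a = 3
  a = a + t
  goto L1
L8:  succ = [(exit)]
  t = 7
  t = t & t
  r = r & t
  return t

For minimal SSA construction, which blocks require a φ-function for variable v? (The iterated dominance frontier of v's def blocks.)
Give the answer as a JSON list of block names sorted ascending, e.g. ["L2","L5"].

idom tree: L1←L0 L2←L0 L3←L1 L4←L3 L5←L4 L6←L3 L7←L3 L8←L3
Dom∩ at merges:
  L1: preds {L0,L7}: {L0} ∩ {L0,L1,L3,L7} = {L0}; idom=L0
  L6: preds {L3,L5}: {L0,L1,L3} ∩ {L0,L1,L3,L4,L5} = {L0,L1,L3}; idom=L3
  L7: preds {L3,L4}: {L0,L1,L3} ∩ {L0,L1,L3,L4} = {L0,L1,L3}; idom=L3
  L8: preds {L4,L6}: {L0,L1,L3,L4} ∩ {L0,L1,L3,L6} = {L0,L1,L3}; idom=L3

Frontier:
  join L1 pred L0: · stop@L0
  join L1 pred L7: L7→L3→L1 stop@L0
  join L6 pred L3: · stop@L3
  join L6 pred L5: L5→L4 stop@L3
  join L7 pred L3: · stop@L3
  join L7 pred L4: L4 stop@L3
  join L8 pred L4: L4 stop@L3
  join L8 pred L6: L6 stop@L3
  L0 → ∅
  L1 → {L1}
  L2 → ∅
  L3 → {L1}
  L4 → {L6,L7,L8}
  L5 → {L6}
  L6 → {L8}
  L7 → {L1}
  L8 → ∅

φ for v: defs {L0,L2,L4}
  DF⁺ = {L1,L6,L7,L8}

Answer: ["L1", "L6", "L7", "L8"]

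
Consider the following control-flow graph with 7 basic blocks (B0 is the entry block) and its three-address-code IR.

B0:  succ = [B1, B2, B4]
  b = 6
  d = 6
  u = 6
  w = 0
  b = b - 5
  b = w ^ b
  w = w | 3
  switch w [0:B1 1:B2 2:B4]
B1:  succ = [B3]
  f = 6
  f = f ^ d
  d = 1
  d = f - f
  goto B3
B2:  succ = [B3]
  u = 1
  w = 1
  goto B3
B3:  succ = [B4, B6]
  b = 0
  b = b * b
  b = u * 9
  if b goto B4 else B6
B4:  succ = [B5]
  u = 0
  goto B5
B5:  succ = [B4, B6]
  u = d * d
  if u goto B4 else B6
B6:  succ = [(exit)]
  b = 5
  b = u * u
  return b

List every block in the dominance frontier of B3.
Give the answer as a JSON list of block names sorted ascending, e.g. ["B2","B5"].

idom tree: B1←B0 B2←B0 B3←B0 B4←B0 B5←B4 B6←B0
Dom∩ at merges:
  B3: preds {B1,B2}: {B0,B1} ∩ {B0,B2} = {B0}; idom=B0
  B4: preds {B0,B3,B5}: {B0} ∩ {B0,B3} ∩ {B0,B4,B5} = {B0}; idom=B0
  B6: preds {B3,B5}: {B0,B3} ∩ {B0,B4,B5} = {B0}; idom=B0

DF derivation:
  join B3 pred B1: B1 stop@B0
  join B3 pred B2: B2 stop@B0
  join B4 pred B0: · stop@B0
  join B4 pred B3: B3 stop@B0
  join B4 pred B5: B5→B4 stop@B0
  join B6 pred B3: B3 stop@B0
  join B6 pred B5: B5→B4 stop@B0
  DF(B0)=∅
  DF(B1)={B3}
  DF(B2)={B3}
  DF(B3)={B4,B6}
  DF(B4)={B4,B6}
  DF(B5)={B4,B6}
  DF(B6)=∅

DF(B3) = ["B4", "B6"]

Answer: ["B4", "B6"]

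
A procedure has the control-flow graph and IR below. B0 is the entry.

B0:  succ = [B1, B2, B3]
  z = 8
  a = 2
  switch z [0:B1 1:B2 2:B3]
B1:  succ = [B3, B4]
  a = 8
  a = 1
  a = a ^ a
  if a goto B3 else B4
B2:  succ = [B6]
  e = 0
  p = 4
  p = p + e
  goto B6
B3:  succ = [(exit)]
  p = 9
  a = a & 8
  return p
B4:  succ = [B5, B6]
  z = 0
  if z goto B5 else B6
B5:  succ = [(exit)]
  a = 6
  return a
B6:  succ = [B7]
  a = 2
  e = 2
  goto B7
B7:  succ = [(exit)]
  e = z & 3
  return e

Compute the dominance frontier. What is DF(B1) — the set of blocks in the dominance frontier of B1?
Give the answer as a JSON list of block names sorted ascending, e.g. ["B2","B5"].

idom tree: B1←B0 B2←B0 B3←B0 B4←B1 B5←B4 B6←B0 B7←B6
Dom∩ at merges:
  B3: preds {B0,B1}: {B0} ∩ {B0,B1} = {B0}; idom=B0
  B6: preds {B2,B4}: {B0,B2} ∩ {B0,B1,B4} = {B0}; idom=B0

Frontier:
  B3←B0: walk · to B0
  B3←B1: walk B1 to B0
  B6←B2: walk B2 to B0
  B6←B4: walk B4→B1 to B0
  B0 → ∅
  B1 → {B3,B6}
  B2 → {B6}
  B3 → ∅
  B4 → {B6}
  B5 → ∅
  B6 → ∅
  B7 → ∅

DF(B1) = ["B3", "B6"]

Answer: ["B3", "B6"]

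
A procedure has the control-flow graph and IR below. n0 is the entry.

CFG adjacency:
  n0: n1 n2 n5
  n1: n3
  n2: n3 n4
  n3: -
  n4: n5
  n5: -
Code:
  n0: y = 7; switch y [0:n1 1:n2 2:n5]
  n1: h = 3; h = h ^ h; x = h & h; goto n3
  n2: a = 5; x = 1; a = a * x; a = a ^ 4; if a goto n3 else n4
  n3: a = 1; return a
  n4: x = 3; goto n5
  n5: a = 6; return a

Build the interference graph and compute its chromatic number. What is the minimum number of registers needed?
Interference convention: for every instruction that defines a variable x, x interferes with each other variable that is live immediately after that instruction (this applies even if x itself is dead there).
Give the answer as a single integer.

Block summaries:
  n0: {y} / ∅
  n1: {h,x} / ∅
  n2: {a,x} / ∅
  n3: {a} / ∅
  n4: {x} / ∅
  n5: {a} / ∅

Live sets:
  live n0: ∅→∅
  live n1: ∅→∅
  live n2: ∅→∅
  live n3: ∅→∅
  live n4: ∅→∅
  live n5: ∅→∅

Conflict graph:
  a — {x}
  h — ∅
  x — {a}
  y — ∅

Chromatic number:
  clique {a,x} ⇒ need ≥ 2
  assign a→R0 h→R0 x→R1 y→R0 — no edge inside a register ⇒ χ ≤ 2
  χ = 2

Answer: 2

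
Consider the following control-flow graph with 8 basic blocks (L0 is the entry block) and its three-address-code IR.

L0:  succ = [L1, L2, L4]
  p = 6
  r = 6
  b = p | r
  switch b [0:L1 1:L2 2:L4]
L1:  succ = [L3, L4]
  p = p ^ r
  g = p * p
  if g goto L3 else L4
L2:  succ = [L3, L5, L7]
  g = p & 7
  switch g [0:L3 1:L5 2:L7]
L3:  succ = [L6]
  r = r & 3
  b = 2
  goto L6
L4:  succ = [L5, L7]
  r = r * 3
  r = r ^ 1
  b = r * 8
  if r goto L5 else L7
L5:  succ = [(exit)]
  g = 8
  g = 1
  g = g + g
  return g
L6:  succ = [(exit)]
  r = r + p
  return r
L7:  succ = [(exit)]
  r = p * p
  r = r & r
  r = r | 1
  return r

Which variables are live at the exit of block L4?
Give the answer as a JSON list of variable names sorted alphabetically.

Answer: ["p"]

Derivation:
def/use:
  L0: def={b,p,r} ue=∅
  L1: def={g,p} ue={p,r}
  L2: def={g} ue={p}
  L3: def={b,r} ue={r}
  L4: def={b,r} ue={r}
  L5: def={g} ue=∅
  L6: def={r} ue={p,r}
  L7: def={r} ue={p}

Live sets:
  L0 li=∅ lo={p,r}
  L1 li={p,r} lo={p,r}
  L2 li={p,r} lo={p,r}
  L3 li={p,r} lo={p,r}
  L4 li={p,r} lo={p}
  L5 li=∅ lo=∅
  L6 li={p,r} lo=∅
  L7 li={p} lo=∅

live-out(L4) = ["p"]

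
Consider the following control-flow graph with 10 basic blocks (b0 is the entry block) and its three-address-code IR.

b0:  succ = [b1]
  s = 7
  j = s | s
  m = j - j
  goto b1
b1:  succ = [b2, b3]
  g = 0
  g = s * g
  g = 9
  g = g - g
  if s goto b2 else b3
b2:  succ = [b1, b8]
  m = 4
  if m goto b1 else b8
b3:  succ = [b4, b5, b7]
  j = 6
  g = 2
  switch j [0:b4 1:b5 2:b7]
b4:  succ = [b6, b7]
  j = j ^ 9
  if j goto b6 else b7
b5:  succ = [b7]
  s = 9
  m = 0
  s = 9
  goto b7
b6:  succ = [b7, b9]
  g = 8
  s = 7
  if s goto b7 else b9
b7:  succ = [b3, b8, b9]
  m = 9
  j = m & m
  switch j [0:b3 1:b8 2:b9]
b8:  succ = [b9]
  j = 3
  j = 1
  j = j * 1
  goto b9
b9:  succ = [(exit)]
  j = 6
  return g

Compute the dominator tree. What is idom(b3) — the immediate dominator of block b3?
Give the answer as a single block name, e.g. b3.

idom tree: b1←b0 b2←b1 b3←b1 b4←b3 b5←b3 b6←b4 b7←b3 b8←b1 b9←b1
Join-block Dom:
  b1: preds {b0,b2}: {b0} ∩ {b0,b1,b2} = {b0}; idom=b0
  b3: preds {b1,b7}: {b0,b1} ∩ {b0,b1,b3,b7} = {b0,b1}; idom=b1
  b7: preds {b3,b4,b5,b6}: {b0,b1,b3} ∩ {b0,b1,b3,b4} ∩ {b0,b1,b3,b5} ∩ {b0,b1,b3,b4,b6} = {b0,b1,b3}; idom=b3
  b8: preds {b2,b7}: {b0,b1,b2} ∩ {b0,b1,b3,b7} = {b0,b1}; idom=b1
  b9: preds {b6,b7,b8}: {b0,b1,b3,b4,b6} ∩ {b0,b1,b3,b7} ∩ {b0,b1,b8} = {b0,b1}; idom=b1

idom(b3) = b1

Answer: b1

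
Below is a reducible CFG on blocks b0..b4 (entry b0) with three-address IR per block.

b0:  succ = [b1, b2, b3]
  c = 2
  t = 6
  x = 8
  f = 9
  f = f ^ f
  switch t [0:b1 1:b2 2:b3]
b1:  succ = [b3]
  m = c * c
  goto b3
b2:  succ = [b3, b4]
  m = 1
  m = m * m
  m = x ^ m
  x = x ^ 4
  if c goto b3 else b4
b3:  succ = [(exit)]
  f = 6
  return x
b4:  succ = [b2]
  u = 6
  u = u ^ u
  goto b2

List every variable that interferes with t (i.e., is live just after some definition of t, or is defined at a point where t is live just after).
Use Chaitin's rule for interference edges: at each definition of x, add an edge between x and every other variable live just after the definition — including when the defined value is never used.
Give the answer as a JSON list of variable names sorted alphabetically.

def/use:
  b0: {c,f,t,x} / ∅
  b1: {m} / {c}
  b2: {m,x} / {c,x}
  b3: {f} / {x}
  b4: {u} / ∅

Backward fixpoint:
  b0: in=∅ out={c,x}
  b1: in={c,x} out={x}
  b2: in={c,x} out={c,x}
  b3: in={x} out=∅
  b4: in={c,x} out={c,x}

Conflict graph:
  c: {f,m,t,u,x}
  f: {c,t,x}
  m: {c,x}
  t: {c,f,x}
  u: {c,x}
  x: {c,f,m,t,u}

N(t) = ["c", "f", "x"]

Answer: ["c", "f", "x"]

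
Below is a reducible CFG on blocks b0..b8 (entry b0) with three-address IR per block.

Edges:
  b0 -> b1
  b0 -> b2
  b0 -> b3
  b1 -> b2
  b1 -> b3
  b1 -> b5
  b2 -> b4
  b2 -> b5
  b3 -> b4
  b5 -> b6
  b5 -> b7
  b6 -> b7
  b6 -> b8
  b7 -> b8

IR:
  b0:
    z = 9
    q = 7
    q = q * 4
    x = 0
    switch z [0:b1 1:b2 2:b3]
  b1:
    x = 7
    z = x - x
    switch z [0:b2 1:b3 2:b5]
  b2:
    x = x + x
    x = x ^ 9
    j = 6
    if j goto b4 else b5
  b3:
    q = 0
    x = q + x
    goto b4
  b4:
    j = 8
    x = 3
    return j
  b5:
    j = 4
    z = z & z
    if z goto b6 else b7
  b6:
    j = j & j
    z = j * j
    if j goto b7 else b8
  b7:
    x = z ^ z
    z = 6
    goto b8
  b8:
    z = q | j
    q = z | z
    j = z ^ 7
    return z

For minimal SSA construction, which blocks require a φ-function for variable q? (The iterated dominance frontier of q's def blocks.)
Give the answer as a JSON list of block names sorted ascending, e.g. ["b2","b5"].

idom tree: b1←b0 b2←b0 b3←b0 b4←b0 b5←b0 b6←b5 b7←b5 b8←b5
Join-block Dom:
  b2: preds {b0,b1}: {b0} ∩ {b0,b1} = {b0}; idom=b0
  b3: preds {b0,b1}: {b0} ∩ {b0,b1} = {b0}; idom=b0
  b4: preds {b2,b3}: {b0,b2} ∩ {b0,b3} = {b0}; idom=b0
  b5: preds {b1,b2}: {b0,b1} ∩ {b0,b2} = {b0}; idom=b0
  b7: preds {b5,b6}: {b0,b5} ∩ {b0,b5,b6} = {b0,b5}; idom=b5
  b8: preds {b6,b7}: {b0,b5,b6} ∩ {b0,b5,b7} = {b0,b5}; idom=b5

DF derivation:
  join b2 pred b0: · stop@b0
  join b2 pred b1: b1 stop@b0
  join b3 pred b0: · stop@b0
  join b3 pred b1: b1 stop@b0
  join b4 pred b2: b2 stop@b0
  join b4 pred b3: b3 stop@b0
  join b5 pred b1: b1 stop@b0
  join b5 pred b2: b2 stop@b0
  join b7 pred b5: · stop@b5
  join b7 pred b6: b6 stop@b5
  join b8 pred b6: b6 stop@b5
  join b8 pred b7: b7 stop@b5
  b0: DF=∅
  b1: DF={b2,b3,b5}
  b2: DF={b4,b5}
  b3: DF={b4}
  b4: DF=∅
  b5: DF=∅
  b6: DF={b7,b8}
  b7: DF={b8}
  b8: DF=∅

φ for q: defs {b0,b3,b8}
  DF⁺ = {b4}

Answer: ["b4"]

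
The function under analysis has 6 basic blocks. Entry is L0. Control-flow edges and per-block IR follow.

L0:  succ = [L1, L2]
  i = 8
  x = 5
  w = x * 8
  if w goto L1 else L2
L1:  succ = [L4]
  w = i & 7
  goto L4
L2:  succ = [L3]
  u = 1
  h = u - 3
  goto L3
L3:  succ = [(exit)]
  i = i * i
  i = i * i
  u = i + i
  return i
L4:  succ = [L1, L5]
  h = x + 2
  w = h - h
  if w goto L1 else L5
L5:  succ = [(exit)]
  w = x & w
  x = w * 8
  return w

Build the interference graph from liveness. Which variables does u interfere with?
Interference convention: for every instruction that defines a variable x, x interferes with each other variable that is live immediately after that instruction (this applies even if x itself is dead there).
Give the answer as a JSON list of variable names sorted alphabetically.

Answer: ["i"]

Derivation:
def/use:
  L0: def={i,w,x} ue=∅
  L1: def={w} ue={i}
  L2: def={h,u} ue=∅
  L3: def={i,u} ue={i}
  L4: def={h,w} ue={x}
  L5: def={w,x} ue={w,x}

Liveness:
  live L0: ∅→{i,x}
  live L1: {i,x}→{i,x}
  live L2: {i}→{i}
  live L3: {i}→∅
  live L4: {i,x}→{i,w,x}
  live L5: {w,x}→∅

Interfere edges:
  h: {i,x}
  i: {h,u,w,x}
  u: {i}
  w: {i,x}
  x: {h,i,w}

N(u) = ["i"]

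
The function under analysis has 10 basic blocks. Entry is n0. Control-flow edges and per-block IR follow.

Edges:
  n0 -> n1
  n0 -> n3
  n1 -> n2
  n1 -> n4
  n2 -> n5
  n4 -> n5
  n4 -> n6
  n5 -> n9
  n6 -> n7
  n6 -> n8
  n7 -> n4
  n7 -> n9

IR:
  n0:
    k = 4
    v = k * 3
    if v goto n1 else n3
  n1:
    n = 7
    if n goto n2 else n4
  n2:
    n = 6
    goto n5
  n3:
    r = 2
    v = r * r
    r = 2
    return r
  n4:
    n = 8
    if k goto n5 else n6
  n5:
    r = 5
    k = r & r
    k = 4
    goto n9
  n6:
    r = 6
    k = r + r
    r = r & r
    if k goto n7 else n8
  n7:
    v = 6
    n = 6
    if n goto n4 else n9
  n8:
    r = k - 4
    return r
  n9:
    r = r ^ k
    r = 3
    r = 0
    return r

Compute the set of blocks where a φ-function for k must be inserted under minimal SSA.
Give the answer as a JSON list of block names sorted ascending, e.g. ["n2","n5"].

idom tree: n1←n0 n2←n1 n3←n0 n4←n1 n5←n1 n6←n4 n7←n6 n8←n6 n9←n1
Join-block Dom:
  n4: preds {n1,n7}: {n0,n1} ∩ {n0,n1,n4,n6,n7} = {n0,n1}; idom=n1
  n5: preds {n2,n4}: {n0,n1,n2} ∩ {n0,n1,n4} = {n0,n1}; idom=n1
  n9: preds {n5,n7}: {n0,n1,n5} ∩ {n0,n1,n4,n6,n7} = {n0,n1}; idom=n1

DF derivation:
  join n4 pred n1: · stop@n1
  join n4 pred n7: n7→n6→n4 stop@n1
  join n5 pred n2: n2 stop@n1
  join n5 pred n4: n4 stop@n1
  join n9 pred n5: n5 stop@n1
  join n9 pred n7: n7→n6→n4 stop@n1
  DF(n0)=∅
  DF(n1)=∅
  DF(n2)={n5}
  DF(n3)=∅
  DF(n4)={n4,n5,n9}
  DF(n5)={n9}
  DF(n6)={n4,n9}
  DF(n7)={n4,n9}
  DF(n8)=∅
  DF(n9)=∅

φ for k: defs {n0,n5,n6}
  DF⁺ = {n4,n5,n9}

Answer: ["n4", "n5", "n9"]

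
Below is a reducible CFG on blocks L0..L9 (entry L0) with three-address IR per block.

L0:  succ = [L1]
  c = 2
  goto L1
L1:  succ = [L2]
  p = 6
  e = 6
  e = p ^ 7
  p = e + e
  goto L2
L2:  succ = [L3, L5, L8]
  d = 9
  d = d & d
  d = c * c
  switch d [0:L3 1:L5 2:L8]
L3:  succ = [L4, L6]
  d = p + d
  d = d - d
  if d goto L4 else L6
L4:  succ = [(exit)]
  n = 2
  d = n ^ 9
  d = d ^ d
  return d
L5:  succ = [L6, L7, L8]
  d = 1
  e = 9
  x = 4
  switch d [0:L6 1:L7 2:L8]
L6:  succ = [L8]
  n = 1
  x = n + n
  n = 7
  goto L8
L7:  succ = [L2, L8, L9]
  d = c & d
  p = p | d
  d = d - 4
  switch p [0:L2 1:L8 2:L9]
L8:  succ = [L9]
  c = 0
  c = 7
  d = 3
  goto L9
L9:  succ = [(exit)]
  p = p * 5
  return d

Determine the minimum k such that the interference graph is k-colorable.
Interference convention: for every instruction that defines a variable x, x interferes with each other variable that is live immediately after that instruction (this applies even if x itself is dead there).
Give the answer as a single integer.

Answer: 4

Working:
def/use:
  L0: def={c} ue=∅
  L1: def={e,p} ue=∅
  L2: def={d} ue={c}
  L3: def={d} ue={d,p}
  L4: def={d,n} ue=∅
  L5: def={d,e,x} ue=∅
  L6: def={n,x} ue=∅
  L7: def={d,p} ue={c,d,p}
  L8: def={c,d} ue=∅
  L9: def={p} ue={d,p}

Liveness:
  live L0: ∅→{c}
  live L1: {c}→{c,p}
  live L2: {c,p}→{c,d,p}
  live L3: {d,p}→{p}
  live L4: ∅→∅
  live L5: {c,p}→{c,d,p}
  live L6: {p}→{p}
  live L7: {c,d,p}→{c,d,p}
  live L8: {p}→{d,p}
  live L9: {d,p}→∅

Interference:
  c↔{d,e,p,x}
  d↔{c,e,p,x}
  e↔{c,d,p}
  n↔{p}
  p↔{c,d,e,n,x}
  x↔{c,d,p}

Chromatic number:
  lower bound: {c,d,e,p} mutually conflict ⇒ χ ≥ 4
  4-colouring: r0={p}  r1={c,n}  r2={d}  r3={e,x}
  χ = 4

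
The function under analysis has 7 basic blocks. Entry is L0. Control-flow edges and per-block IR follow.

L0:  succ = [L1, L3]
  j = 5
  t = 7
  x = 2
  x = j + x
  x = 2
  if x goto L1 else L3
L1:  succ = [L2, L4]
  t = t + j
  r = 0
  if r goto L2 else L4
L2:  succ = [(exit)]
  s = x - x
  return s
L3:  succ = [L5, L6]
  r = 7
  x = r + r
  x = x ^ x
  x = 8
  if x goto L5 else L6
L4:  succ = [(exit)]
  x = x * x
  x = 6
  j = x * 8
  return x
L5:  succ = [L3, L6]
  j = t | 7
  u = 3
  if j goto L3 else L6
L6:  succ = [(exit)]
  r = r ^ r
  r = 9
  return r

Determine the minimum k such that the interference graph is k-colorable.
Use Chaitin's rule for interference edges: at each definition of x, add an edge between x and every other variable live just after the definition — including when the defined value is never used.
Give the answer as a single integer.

Per-block:
  L0: {j,t,x} / ∅
  L1: {r,t} / {j,t}
  L2: {s} / {x}
  L3: {r,x} / ∅
  L4: {j,x} / {x}
  L5: {j,u} / {t}
  L6: {r} / {r}

Liveness:
  live L0: ∅→{j,t,x}
  live L1: {j,t,x}→{x}
  live L2: {x}→∅
  live L3: {t}→{r,t}
  live L4: {x}→∅
  live L5: {r,t}→{r,t}
  live L6: {r}→∅

Interference:
  j↔{r,t,u,x}
  r↔{j,t,u,x}
  s↔∅
  t↔{j,r,u,x}
  u↔{j,r,t}
  x↔{j,r,t}

Colouring:
  {j,r,t,u} pairwise interfere (4-clique) ⇒ χ ≥ 4
  assign j→c0 r→c1 s→c0 t→c2 u→c3 x→c3 — no edge inside a register ⇒ χ ≤ 4
  χ = 4

Answer: 4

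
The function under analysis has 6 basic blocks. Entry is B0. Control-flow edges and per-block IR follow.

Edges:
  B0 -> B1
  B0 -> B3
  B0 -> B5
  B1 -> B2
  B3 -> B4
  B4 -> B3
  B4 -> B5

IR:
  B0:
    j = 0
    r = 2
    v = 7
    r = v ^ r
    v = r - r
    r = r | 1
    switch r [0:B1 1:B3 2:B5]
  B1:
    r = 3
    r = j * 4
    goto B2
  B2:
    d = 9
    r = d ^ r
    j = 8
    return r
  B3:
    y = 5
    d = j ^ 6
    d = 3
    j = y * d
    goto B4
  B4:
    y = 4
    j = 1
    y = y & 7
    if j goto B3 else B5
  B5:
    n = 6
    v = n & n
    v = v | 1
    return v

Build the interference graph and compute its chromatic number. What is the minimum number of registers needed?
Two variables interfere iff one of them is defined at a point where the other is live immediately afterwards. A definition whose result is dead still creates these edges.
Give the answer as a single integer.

Answer: 3

Analysis:
def/use:
  B0 def {j,r,v} use ∅
  B1 def {r} use {j}
  B2 def {d,j,r} use {r}
  B3 def {d,j,y} use {j}
  B4 def {j,y} use ∅
  B5 def {n,v} use ∅

Liveness:
  B0 li=∅ lo={j}
  B1 li={j} lo={r}
  B2 li={r} lo=∅
  B3 li={j} lo=∅
  B4 li=∅ lo={j}
  B5 li=∅ lo=∅

Interfere edges:
  d↔{r,y}
  j↔{r,v,y}
  n↔∅
  r↔{d,j,v}
  v↔{j,r}
  y↔{d,j}

Colouring:
  {j,r,v} pairwise interfere (3-clique) ⇒ χ ≥ 3
  3-colouring: R0={d,j,n}  R1={r,y}  R2={v}
  χ = 3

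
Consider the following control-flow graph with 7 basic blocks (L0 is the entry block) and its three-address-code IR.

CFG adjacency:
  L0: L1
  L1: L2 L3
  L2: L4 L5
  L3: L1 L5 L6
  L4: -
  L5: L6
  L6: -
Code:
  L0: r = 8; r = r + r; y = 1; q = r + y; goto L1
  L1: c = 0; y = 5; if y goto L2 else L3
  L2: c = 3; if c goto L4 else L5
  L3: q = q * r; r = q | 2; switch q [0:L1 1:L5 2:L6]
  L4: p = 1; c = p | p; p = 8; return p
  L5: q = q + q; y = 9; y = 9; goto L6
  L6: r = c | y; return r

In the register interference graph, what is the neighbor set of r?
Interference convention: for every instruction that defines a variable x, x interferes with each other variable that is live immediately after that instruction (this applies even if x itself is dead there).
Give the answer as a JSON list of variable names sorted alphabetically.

Per-block:
  L0: {q,r,y} / ∅
  L1: {c,y} / ∅
  L2: {c} / ∅
  L3: {q,r} / {q,r}
  L4: {c,p} / ∅
  L5: {q,y} / {q}
  L6: {r} / {c,y}

Backward fixpoint:
  L0 li=∅ lo={q,r}
  L1 li={q,r} lo={c,q,r,y}
  L2 li={q} lo={c,q}
  L3 li={c,q,r,y} lo={c,q,r,y}
  L4 li=∅ lo=∅
  L5 li={c,q} lo={c,y}
  L6 li={c,y} lo=∅

Conflict graph:
  c↔{q,r,y}
  p↔∅
  q↔{c,r,y}
  r↔{c,q,y}
  y↔{c,q,r}

N(r) = ["c", "q", "y"]

Answer: ["c", "q", "y"]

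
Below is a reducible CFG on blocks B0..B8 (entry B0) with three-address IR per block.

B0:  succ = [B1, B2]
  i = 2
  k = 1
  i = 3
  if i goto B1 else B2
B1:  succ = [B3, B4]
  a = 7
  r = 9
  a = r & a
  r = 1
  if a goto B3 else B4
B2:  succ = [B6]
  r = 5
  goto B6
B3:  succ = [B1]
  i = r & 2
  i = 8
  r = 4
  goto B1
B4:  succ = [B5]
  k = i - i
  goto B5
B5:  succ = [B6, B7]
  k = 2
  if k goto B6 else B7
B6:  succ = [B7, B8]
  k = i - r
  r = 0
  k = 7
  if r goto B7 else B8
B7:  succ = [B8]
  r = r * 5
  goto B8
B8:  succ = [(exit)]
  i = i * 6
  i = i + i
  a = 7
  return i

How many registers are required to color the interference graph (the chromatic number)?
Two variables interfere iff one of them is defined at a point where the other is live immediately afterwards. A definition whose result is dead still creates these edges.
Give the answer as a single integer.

Answer: 3

Analysis:
Per-block:
  B0: def={i,k} ue=∅
  B1: def={a,r} ue=∅
  B2: def={r} ue=∅
  B3: def={i,r} ue={r}
  B4: def={k} ue={i}
  B5: def={k} ue=∅
  B6: def={k,r} ue={i,r}
  B7: def={r} ue={r}
  B8: def={a,i} ue={i}

Live sets:
  B0 li=∅ lo={i}
  B1 li={i} lo={i,r}
  B2 li={i} lo={i,r}
  B3 li={r} lo={i}
  B4 li={i,r} lo={i,r}
  B5 li={i,r} lo={i,r}
  B6 li={i,r} lo={i,r}
  B7 li={i,r} lo={i}
  B8 li={i} lo=∅

Interfere edges:
  a — {i,r}
  i — {a,k,r}
  k — {i,r}
  r — {a,i,k}

Colouring:
  lower bound: {a,i,r} mutually conflict ⇒ χ ≥ 3
  3-colouring: c0={i}  c1={r}  c2={a,k}
  χ = 3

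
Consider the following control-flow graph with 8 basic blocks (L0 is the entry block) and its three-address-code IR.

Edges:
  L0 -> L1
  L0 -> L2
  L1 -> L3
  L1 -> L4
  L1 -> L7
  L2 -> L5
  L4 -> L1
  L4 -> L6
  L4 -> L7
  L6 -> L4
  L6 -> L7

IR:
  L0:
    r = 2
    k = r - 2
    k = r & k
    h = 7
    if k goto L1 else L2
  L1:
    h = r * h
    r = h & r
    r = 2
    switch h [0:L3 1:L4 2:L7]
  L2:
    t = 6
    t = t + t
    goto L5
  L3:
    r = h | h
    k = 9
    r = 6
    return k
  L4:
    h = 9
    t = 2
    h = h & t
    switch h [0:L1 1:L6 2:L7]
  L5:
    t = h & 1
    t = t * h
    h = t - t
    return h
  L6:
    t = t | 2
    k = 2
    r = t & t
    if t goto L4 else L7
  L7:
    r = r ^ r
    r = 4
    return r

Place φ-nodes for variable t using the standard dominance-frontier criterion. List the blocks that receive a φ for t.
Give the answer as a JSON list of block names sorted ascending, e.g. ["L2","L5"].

idom tree: L1←L0 L2←L0 L3←L1 L4←L1 L5←L2 L6←L4 L7←L1
Join-block Dom:
  L1: preds {L0,L4}: {L0} ∩ {L0,L1,L4} = {L0}; idom=L0
  L4: preds {L1,L6}: {L0,L1} ∩ {L0,L1,L4,L6} = {L0,L1}; idom=L1
  L7: preds {L1,L4,L6}: {L0,L1} ∩ {L0,L1,L4} ∩ {L0,L1,L4,L6} = {L0,L1}; idom=L1

DF derivation:
  join L1 pred L0: · stop@L0
  join L1 pred L4: L4→L1 stop@L0
  join L4 pred L1: · stop@L1
  join L4 pred L6: L6→L4 stop@L1
  join L7 pred L1: · stop@L1
  join L7 pred L4: L4 stop@L1
  join L7 pred L6: L6→L4 stop@L1
  L0 → ∅
  L1 → {L1}
  L2 → ∅
  L3 → ∅
  L4 → {L1,L4,L7}
  L5 → ∅
  L6 → {L4,L7}
  L7 → ∅

φ for t: defs {L2,L4,L5,L6}
  DF⁺ = {L1,L4,L7}

Answer: ["L1", "L4", "L7"]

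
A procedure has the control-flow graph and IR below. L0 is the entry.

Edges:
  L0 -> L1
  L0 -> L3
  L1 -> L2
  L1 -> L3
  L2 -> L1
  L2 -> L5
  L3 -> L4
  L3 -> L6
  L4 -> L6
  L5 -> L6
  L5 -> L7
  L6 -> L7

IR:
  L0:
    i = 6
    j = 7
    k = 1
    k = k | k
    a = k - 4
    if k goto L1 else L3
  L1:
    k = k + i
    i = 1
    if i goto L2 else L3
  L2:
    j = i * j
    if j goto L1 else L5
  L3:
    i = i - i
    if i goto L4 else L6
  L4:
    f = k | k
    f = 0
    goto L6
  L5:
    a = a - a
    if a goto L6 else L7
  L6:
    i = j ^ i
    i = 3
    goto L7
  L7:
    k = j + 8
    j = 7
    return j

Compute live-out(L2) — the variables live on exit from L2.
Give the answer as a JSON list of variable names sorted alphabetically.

Answer: ["a", "i", "j", "k"]

Analysis:
def/use:
  L0: def={a,i,j,k} ue=∅
  L1: def={i,k} ue={i,k}
  L2: def={j} ue={i,j}
  L3: def={i} ue={i}
  L4: def={f} ue={k}
  L5: def={a} ue={a}
  L6: def={i} ue={i,j}
  L7: def={j,k} ue={j}

Live sets:
  L0: in=∅ out={a,i,j,k}
  L1: in={a,i,j,k} out={a,i,j,k}
  L2: in={a,i,j,k} out={a,i,j,k}
  L3: in={i,j,k} out={i,j,k}
  L4: in={i,j,k} out={i,j}
  L5: in={a,i,j} out={i,j}
  L6: in={i,j} out={j}
  L7: in={j} out=∅

live-out(L2) = ["a", "i", "j", "k"]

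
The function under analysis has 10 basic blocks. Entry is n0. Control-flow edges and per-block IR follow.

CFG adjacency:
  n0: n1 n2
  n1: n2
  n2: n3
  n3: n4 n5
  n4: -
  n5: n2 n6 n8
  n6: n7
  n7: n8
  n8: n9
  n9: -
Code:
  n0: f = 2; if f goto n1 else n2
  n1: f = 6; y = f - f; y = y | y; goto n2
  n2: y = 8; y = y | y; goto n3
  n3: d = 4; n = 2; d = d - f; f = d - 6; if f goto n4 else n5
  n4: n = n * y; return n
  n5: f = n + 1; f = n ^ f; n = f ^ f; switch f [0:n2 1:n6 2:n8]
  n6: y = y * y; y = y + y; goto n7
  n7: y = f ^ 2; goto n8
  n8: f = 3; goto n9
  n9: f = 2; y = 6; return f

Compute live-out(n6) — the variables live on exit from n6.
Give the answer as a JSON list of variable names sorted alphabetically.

def/use:
  n0 def {f} use ∅
  n1 def {f,y} use ∅
  n2 def {y} use ∅
  n3 def {d,f,n} use {f}
  n4 def {n} use {n,y}
  n5 def {f,n} use {n}
  n6 def {y} use {y}
  n7 def {y} use {f}
  n8 def {f} use ∅
  n9 def {f,y} use ∅

Backward fixpoint:
  live n0: ∅→{f}
  live n1: ∅→{f}
  live n2: {f}→{f,y}
  live n3: {f,y}→{n,y}
  live n4: {n,y}→∅
  live n5: {n,y}→{f,y}
  live n6: {f,y}→{f}
  live n7: {f}→∅
  live n8: ∅→∅
  live n9: ∅→∅

live-out(n6) = ["f"]

Answer: ["f"]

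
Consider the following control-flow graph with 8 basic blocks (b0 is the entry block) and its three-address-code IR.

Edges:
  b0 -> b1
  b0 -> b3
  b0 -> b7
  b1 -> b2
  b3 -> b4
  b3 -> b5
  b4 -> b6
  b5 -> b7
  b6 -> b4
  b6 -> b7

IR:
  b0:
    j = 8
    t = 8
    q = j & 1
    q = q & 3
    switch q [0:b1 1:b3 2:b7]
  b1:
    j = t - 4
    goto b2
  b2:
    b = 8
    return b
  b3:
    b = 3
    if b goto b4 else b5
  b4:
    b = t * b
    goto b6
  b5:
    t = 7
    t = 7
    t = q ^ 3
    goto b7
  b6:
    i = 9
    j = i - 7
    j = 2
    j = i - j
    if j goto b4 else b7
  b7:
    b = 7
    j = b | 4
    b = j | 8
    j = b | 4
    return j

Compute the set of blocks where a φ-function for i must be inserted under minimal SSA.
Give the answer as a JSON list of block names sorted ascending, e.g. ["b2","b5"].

Answer: ["b4", "b7"]

Analysis:
idom tree: b1←b0 b2←b1 b3←b0 b4←b3 b5←b3 b6←b4 b7←b0
Dom at joins:
  b4: preds {b3,b6}: {b0,b3} ∩ {b0,b3,b4,b6} = {b0,b3}; idom=b3
  b7: preds {b0,b5,b6}: {b0} ∩ {b0,b3,b5} ∩ {b0,b3,b4,b6} = {b0}; idom=b0

Frontier:
  join b4 pred b3: · stop@b3
  join b4 pred b6: b6→b4 stop@b3
  join b7 pred b0: · stop@b0
  join b7 pred b5: b5→b3 stop@b0
  join b7 pred b6: b6→b4→b3 stop@b0
  b0 → ∅
  b1 → ∅
  b2 → ∅
  b3 → {b7}
  b4 → {b4,b7}
  b5 → {b7}
  b6 → {b4,b7}
  b7 → ∅

φ for i: defs {b6}
  DF⁺ = {b4,b7}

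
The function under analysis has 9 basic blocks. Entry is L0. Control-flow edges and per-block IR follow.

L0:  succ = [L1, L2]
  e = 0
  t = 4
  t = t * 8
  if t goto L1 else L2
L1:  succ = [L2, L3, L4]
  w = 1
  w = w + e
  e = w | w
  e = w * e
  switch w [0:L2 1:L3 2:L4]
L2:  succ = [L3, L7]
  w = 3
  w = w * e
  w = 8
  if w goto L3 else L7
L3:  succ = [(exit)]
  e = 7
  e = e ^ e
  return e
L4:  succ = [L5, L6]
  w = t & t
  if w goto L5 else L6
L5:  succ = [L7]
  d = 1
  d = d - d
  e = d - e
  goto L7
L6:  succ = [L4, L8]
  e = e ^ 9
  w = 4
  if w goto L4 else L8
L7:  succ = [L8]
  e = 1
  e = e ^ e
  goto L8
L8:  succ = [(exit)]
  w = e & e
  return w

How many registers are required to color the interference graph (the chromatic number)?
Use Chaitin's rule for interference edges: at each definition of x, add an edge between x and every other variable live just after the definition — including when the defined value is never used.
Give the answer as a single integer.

Block summaries:
  L0 def {e,t} use ∅
  L1 def {e,w} use {e}
  L2 def {w} use {e}
  L3 def {e} use ∅
  L4 def {w} use {t}
  L5 def {d,e} use {e}
  L6 def {e,w} use {e}
  L7 def {e} use ∅
  L8 def {w} use {e}

Backward fixpoint:
  L0: in=∅ out={e,t}
  L1: in={e,t} out={e,t}
  L2: in={e} out=∅
  L3: in=∅ out=∅
  L4: in={e,t} out={e,t}
  L5: in={e} out=∅
  L6: in={e,t} out={e,t}
  L7: in=∅ out={e}
  L8: in={e} out=∅

Interference:
  d↔{e}
  e↔{d,t,w}
  t↔{e,w}
  w↔{e,t}

Colouring:
  lower bound: {e,t,w} mutually conflict ⇒ χ ≥ 3
  assign d→R1 e→R0 t→R1 w→R2 — no edge inside a register ⇒ χ ≤ 3
  χ = 3

Answer: 3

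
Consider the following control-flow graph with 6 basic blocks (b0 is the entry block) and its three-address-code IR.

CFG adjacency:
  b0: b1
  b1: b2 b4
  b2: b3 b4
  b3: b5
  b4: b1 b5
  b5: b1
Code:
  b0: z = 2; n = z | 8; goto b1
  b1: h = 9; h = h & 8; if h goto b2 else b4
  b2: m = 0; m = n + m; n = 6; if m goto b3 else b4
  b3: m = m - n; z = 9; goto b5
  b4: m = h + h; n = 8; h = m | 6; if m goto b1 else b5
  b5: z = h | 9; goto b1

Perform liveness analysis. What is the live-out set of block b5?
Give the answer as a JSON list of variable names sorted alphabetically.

Answer: ["n"]

Analysis:
def/use:
  b0: def={n,z} ue=∅
  b1: def={h} ue=∅
  b2: def={m,n} ue={n}
  b3: def={m,z} ue={m,n}
  b4: def={h,m,n} ue={h}
  b5: def={z} ue={h}

Backward fixpoint:
  b0 li=∅ lo={n}
  b1 li={n} lo={h,n}
  b2 li={h,n} lo={h,m,n}
  b3 li={h,m,n} lo={h,n}
  b4 li={h} lo={h,n}
  b5 li={h,n} lo={n}

live-out(b5) = ["n"]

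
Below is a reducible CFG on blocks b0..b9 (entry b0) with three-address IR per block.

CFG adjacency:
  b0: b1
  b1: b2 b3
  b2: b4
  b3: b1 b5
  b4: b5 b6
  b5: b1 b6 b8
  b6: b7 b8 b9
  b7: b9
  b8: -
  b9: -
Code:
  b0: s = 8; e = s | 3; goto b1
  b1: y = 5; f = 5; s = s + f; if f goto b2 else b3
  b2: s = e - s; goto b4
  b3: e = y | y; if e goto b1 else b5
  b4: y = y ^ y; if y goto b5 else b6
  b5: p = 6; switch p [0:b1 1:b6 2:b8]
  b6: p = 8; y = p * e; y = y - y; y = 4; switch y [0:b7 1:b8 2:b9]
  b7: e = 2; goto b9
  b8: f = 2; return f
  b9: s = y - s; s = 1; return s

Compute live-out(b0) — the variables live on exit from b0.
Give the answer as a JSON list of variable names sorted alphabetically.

def/use:
  b0: def={e,s} ue=∅
  b1: def={f,s,y} ue={s}
  b2: def={s} ue={e,s}
  b3: def={e} ue={y}
  b4: def={y} ue={y}
  b5: def={p} ue=∅
  b6: def={p,y} ue={e}
  b7: def={e} ue=∅
  b8: def={f} ue=∅
  b9: def={s} ue={s,y}

Backward fixpoint:
  live b0: ∅→{e,s}
  live b1: {e,s}→{e,s,y}
  live b2: {e,s,y}→{e,s,y}
  live b3: {s,y}→{e,s}
  live b4: {e,s,y}→{e,s}
  live b5: {e,s}→{e,s}
  live b6: {e,s}→{s,y}
  live b7: {s,y}→{s,y}
  live b8: ∅→∅
  live b9: {s,y}→∅

live-out(b0) = ["e", "s"]

Answer: ["e", "s"]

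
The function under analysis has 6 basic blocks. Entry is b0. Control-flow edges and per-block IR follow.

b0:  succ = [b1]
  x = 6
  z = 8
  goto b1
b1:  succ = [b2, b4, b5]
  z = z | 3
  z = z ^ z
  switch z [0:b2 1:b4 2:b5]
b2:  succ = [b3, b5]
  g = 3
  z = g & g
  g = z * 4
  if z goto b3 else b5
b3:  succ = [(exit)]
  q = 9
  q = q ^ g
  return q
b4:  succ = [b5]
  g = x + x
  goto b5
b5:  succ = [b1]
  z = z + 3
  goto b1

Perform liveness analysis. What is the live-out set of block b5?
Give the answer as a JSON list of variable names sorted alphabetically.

Answer: ["x", "z"]

Analysis:
Per-block:
  b0: {x,z} / ∅
  b1: {z} / {z}
  b2: {g,z} / ∅
  b3: {q} / {g}
  b4: {g} / {x}
  b5: {z} / {z}

Live sets:
  b0: in=∅ out={x,z}
  b1: in={x,z} out={x,z}
  b2: in={x} out={g,x,z}
  b3: in={g} out=∅
  b4: in={x,z} out={x,z}
  b5: in={x,z} out={x,z}

live-out(b5) = ["x", "z"]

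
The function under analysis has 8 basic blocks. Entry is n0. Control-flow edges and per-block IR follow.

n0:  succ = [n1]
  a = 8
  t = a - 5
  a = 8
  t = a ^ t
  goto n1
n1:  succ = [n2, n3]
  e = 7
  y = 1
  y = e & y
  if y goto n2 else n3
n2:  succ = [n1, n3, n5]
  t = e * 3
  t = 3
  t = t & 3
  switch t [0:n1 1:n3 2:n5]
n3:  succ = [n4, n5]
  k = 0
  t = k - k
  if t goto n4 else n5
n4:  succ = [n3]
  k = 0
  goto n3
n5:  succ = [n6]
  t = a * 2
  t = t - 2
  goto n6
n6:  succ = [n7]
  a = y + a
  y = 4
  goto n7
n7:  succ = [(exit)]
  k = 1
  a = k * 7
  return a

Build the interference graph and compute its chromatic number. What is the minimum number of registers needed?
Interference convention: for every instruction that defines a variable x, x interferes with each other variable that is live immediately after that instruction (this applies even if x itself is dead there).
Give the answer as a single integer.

def/use:
  n0: def={a,t} ue=∅
  n1: def={e,y} ue=∅
  n2: def={t} ue={e}
  n3: def={k,t} ue=∅
  n4: def={k} ue=∅
  n5: def={t} ue={a}
  n6: def={a,y} ue={a,y}
  n7: def={a,k} ue=∅

Backward fixpoint:
  n0 li=∅ lo={a}
  n1 li={a} lo={a,e,y}
  n2 li={a,e,y} lo={a,y}
  n3 li={a,y} lo={a,y}
  n4 li={a,y} lo={a,y}
  n5 li={a,y} lo={a,y}
  n6 li={a,y} lo=∅
  n7 li=∅ lo=∅

Conflict graph:
  a — {e,k,t,y}
  e — {a,y}
  k — {a,y}
  t — {a,y}
  y — {a,e,k,t}

Registers:
  {a,e,y} pairwise interfere (3-clique) ⇒ χ ≥ 3
  3-colouring: r0={a}  r1={y}  r2={e,k,t}
  χ = 3

Answer: 3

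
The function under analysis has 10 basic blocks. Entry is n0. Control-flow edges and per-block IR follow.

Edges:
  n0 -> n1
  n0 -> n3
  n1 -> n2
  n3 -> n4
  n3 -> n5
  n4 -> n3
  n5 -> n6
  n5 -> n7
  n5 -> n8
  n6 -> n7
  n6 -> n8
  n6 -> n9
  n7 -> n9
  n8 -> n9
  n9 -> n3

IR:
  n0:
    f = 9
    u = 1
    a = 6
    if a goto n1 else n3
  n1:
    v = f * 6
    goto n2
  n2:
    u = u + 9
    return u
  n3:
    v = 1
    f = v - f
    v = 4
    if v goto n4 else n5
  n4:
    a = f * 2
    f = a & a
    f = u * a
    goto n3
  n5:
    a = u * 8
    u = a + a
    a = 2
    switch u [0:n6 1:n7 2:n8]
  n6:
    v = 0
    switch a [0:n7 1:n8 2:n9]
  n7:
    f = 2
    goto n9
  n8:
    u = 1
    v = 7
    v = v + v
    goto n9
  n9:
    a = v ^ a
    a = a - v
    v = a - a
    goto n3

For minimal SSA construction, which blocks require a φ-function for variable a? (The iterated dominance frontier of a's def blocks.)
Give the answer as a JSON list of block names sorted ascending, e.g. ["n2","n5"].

Answer: ["n3"]

Derivation:
idom tree: n1←n0 n2←n1 n3←n0 n4←n3 n5←n3 n6←n5 n7←n5 n8←n5 n9←n5
Join-block Dom:
  n3: preds {n0,n4,n9}: {n0} ∩ {n0,n3,n4} ∩ {n0,n3,n5,n9} = {n0}; idom=n0
  n7: preds {n5,n6}: {n0,n3,n5} ∩ {n0,n3,n5,n6} = {n0,n3,n5}; idom=n5
  n8: preds {n5,n6}: {n0,n3,n5} ∩ {n0,n3,n5,n6} = {n0,n3,n5}; idom=n5
  n9: preds {n6,n7,n8}: {n0,n3,n5,n6} ∩ {n0,n3,n5,n7} ∩ {n0,n3,n5,n8} = {n0,n3,n5}; idom=n5

DF derivation:
  n3←n0: walk · to n0
  n3←n4: walk n4→n3 to n0
  n3←n9: walk n9→n5→n3 to n0
  n7←n5: walk · to n5
  n7←n6: walk n6 to n5
  n8←n5: walk · to n5
  n8←n6: walk n6 to n5
  n9←n6: walk n6 to n5
  n9←n7: walk n7 to n5
  n9←n8: walk n8 to n5
  DF(n0)=∅
  DF(n1)=∅
  DF(n2)=∅
  DF(n3)={n3}
  DF(n4)={n3}
  DF(n5)={n3}
  DF(n6)={n7,n8,n9}
  DF(n7)={n9}
  DF(n8)={n9}
  DF(n9)={n3}

φ for a: defs {n0,n4,n5,n9}
  DF⁺ = {n3}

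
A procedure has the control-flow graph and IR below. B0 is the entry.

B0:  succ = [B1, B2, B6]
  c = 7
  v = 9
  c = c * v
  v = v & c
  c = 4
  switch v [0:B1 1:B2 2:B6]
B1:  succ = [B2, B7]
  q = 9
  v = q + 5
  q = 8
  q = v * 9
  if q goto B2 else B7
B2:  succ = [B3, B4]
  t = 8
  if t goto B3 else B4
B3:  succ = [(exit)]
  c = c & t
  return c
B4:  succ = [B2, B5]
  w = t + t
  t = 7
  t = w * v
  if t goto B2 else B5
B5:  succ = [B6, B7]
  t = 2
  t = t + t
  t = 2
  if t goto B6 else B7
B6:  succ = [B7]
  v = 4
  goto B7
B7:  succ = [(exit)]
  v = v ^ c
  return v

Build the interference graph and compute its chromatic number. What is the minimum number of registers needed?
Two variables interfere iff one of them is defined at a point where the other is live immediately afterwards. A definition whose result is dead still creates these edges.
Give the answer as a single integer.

def/use:
  B0 def {c,v} use ∅
  B1 def {q,v} use ∅
  B2 def {t} use ∅
  B3 def {c} use {c,t}
  B4 def {t,w} use {t,v}
  B5 def {t} use ∅
  B6 def {v} use ∅
  B7 def {v} use {c,v}

Backward fixpoint:
  B0 li=∅ lo={c,v}
  B1 li={c} lo={c,v}
  B2 li={c,v} lo={c,t,v}
  B3 li={c,t} lo=∅
  B4 li={c,t,v} lo={c,v}
  B5 li={c,v} lo={c,v}
  B6 li={c} lo={c,v}
  B7 li={c,v} lo=∅

Interference:
  c↔{q,t,v,w}
  q↔{c,v}
  t↔{c,v,w}
  v↔{c,q,t,w}
  w↔{c,t,v}

Colouring:
  clique {c,t,v,w} ⇒ need ≥ 4
  4-colouring: R0={c}  R1={v}  R2={q,t}  R3={w}
  χ = 4

Answer: 4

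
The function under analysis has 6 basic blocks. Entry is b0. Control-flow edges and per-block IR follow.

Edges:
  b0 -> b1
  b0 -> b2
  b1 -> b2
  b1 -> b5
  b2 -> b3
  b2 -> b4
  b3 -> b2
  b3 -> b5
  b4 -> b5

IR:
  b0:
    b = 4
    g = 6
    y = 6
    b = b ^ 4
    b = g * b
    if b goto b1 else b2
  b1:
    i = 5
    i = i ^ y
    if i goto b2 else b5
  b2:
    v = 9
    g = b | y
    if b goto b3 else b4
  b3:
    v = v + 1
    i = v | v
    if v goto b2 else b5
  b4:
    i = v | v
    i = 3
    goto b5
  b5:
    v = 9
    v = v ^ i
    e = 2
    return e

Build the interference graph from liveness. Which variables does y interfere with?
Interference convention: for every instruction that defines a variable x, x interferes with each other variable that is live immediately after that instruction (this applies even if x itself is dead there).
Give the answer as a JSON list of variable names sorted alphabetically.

Answer: ["b", "g", "i", "v"]

Derivation:
def/use:
  b0: def={b,g,y} ue=∅
  b1: def={i} ue={y}
  b2: def={g,v} ue={b,y}
  b3: def={i,v} ue={v}
  b4: def={i} ue={v}
  b5: def={e,v} ue={i}

Live sets:
  live b0: ∅→{b,y}
  live b1: {b,y}→{b,i,y}
  live b2: {b,y}→{b,v,y}
  live b3: {b,v,y}→{b,i,y}
  live b4: {v}→{i}
  live b5: {i}→∅

Conflict graph:
  b↔{g,i,v,y}
  e↔∅
  g↔{b,v,y}
  i↔{b,v,y}
  v↔{b,g,i,y}
  y↔{b,g,i,v}

N(y) = ["b", "g", "i", "v"]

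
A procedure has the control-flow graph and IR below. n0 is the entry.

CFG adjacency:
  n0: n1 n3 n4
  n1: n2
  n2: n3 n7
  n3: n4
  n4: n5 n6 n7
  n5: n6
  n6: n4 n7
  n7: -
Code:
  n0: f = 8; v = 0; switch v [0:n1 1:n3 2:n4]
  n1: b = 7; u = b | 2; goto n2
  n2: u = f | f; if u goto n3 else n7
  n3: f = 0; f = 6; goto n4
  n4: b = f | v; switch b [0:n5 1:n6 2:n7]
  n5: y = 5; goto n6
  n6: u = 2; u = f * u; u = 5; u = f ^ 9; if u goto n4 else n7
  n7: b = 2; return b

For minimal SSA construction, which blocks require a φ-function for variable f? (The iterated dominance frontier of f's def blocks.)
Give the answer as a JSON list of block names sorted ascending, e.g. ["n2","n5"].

Answer: ["n4", "n7"]

Derivation:
idom tree: n1←n0 n2←n1 n3←n0 n4←n0 n5←n4 n6←n4 n7←n0
Join-block Dom:
  n3: preds {n0,n2}: {n0} ∩ {n0,n1,n2} = {n0}; idom=n0
  n4: preds {n0,n3,n6}: {n0} ∩ {n0,n3} ∩ {n0,n4,n6} = {n0}; idom=n0
  n6: preds {n4,n5}: {n0,n4} ∩ {n0,n4,n5} = {n0,n4}; idom=n4
  n7: preds {n2,n4,n6}: {n0,n1,n2} ∩ {n0,n4} ∩ {n0,n4,n6} = {n0}; idom=n0

DF derivation:
  join n3 pred n0: · stop@n0
  join n3 pred n2: n2→n1 stop@n0
  join n4 pred n0: · stop@n0
  join n4 pred n3: n3 stop@n0
  join n4 pred n6: n6→n4 stop@n0
  join n6 pred n4: · stop@n4
  join n6 pred n5: n5 stop@n4
  join n7 pred n2: n2→n1 stop@n0
  join n7 pred n4: n4 stop@n0
  join n7 pred n6: n6→n4 stop@n0
  DF(n0)=∅
  DF(n1)={n3,n7}
  DF(n2)={n3,n7}
  DF(n3)={n4}
  DF(n4)={n4,n7}
  DF(n5)={n6}
  DF(n6)={n4,n7}
  DF(n7)=∅

φ for f: defs {n0,n3}
  DF⁺ = {n4,n7}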